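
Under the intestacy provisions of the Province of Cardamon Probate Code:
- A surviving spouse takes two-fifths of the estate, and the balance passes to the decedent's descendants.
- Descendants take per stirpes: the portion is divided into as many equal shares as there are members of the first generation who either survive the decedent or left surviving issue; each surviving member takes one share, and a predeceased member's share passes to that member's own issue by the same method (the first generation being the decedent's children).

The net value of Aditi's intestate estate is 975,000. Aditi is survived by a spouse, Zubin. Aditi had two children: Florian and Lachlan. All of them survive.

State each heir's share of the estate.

Zubin takes two-fifths of 975,000 = 390,000. The remaining 585,000 passes to the descendants.
The descendants' portion (585,000) is divided into 2 shares of 292,500: Florian and Lachlan each take 292,500.

Zubin: 390,000; Florian: 292,500; Lachlan: 292,500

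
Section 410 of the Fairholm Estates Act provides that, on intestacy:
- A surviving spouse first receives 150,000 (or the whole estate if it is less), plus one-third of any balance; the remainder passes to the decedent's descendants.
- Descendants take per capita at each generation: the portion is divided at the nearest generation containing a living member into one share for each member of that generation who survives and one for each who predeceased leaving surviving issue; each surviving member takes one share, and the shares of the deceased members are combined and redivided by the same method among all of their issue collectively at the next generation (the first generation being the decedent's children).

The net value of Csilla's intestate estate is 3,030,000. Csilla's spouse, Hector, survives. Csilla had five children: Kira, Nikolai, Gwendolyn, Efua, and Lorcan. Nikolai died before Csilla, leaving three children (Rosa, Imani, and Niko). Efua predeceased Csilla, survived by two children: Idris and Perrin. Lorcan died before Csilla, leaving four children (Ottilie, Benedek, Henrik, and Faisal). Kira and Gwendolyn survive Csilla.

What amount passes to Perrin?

Hector first takes 150,000, leaving a balance of 2,880,000. Hector then takes one-third of the balance (960,000), for a total of 1,110,000. The remaining 1,920,000 passes to the descendants.
The descendants' portion (1,920,000) is divided at the children's generation into 5 shares of 384,000. Kira and Gwendolyn each take 384,000. The 3 shares of the deceased (Nikolai, Efua, and Lorcan) are combined into a pool of 1,152,000.
That pool (1,152,000) is divided at the grandchildren's generation equally among Rosa, Imani, Niko, Idris, Perrin, Ottilie, Benedek, Henrik, and Faisal: 128,000 each.

Perrin receives 128,000.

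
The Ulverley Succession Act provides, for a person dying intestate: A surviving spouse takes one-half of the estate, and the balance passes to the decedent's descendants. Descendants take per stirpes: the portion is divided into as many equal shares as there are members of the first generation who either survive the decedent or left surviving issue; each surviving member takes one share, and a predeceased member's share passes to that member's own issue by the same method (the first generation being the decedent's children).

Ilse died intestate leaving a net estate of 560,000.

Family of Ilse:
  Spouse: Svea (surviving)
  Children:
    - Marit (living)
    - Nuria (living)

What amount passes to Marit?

Marit receives 140,000.

Svea takes one-half of 560,000 = 280,000. The remaining 280,000 passes to the descendants.
The descendants' portion (280,000) is divided into 2 shares of 140,000: Marit and Nuria each take 140,000.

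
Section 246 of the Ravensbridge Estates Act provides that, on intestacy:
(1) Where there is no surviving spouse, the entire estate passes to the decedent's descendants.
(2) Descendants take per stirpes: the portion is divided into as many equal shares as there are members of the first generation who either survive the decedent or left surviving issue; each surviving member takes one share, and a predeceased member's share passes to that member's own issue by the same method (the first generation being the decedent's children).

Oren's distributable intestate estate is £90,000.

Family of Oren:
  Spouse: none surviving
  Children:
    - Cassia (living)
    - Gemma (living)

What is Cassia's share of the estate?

The entire £90,000 passes to the descendants.
That amount (£90,000) is divided into 2 shares of £45,000: Cassia and Gemma each take £45,000.

Cassia receives £45,000.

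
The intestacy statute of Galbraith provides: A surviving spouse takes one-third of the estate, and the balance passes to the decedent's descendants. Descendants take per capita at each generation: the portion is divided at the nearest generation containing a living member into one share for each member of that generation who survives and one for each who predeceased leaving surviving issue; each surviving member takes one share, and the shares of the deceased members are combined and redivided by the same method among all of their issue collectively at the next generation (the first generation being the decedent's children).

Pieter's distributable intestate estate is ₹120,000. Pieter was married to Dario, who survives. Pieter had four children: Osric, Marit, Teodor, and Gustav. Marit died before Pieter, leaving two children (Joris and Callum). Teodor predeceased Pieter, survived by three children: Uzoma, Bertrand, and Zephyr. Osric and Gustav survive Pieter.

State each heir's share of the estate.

Dario: ₹40,000; Osric: ₹20,000; Joris: ₹8,000; Callum: ₹8,000; Uzoma: ₹8,000; Bertrand: ₹8,000; Zephyr: ₹8,000; Gustav: ₹20,000

Dario takes one-third of ₹120,000 = ₹40,000. The remaining ₹80,000 passes to the descendants.
The descendants' portion (₹80,000) is divided at the children's generation into 4 shares of ₹20,000. Osric and Gustav each take ₹20,000. The 2 shares of the deceased (Marit and Teodor) are combined into a pool of ₹40,000.
That pool (₹40,000) is divided at the grandchildren's generation equally among Joris, Callum, Uzoma, Bertrand, and Zephyr: ₹8,000 each.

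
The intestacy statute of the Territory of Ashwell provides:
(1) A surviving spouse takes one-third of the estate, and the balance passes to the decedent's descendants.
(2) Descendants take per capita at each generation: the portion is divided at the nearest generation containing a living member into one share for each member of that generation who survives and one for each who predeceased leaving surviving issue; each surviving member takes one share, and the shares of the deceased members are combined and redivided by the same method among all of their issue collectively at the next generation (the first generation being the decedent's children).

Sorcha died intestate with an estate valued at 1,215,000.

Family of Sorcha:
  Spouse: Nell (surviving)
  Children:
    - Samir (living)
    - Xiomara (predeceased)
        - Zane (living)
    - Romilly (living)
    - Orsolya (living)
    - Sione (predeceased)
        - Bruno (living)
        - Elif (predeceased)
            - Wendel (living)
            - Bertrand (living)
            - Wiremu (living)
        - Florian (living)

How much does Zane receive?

Zane receives 81,000.

Nell takes one-third of 1,215,000 = 405,000. The remaining 810,000 passes to the descendants.
The descendants' portion (810,000) is divided at the children's generation into 5 shares of 162,000. Samir, Romilly, and Orsolya each take 162,000. The 2 shares of the deceased (Xiomara and Sione) are combined into a pool of 324,000.
That pool (324,000) is divided at the grandchildren's generation into 4 shares of 81,000. Zane, Bruno, and Florian each take 81,000. The remaining share for the deceased Elif (81,000) is carried to the next generation.
That pool (81,000) is divided at the great-grandchildren's generation equally among Wendel, Bertrand, and Wiremu: 27,000 each.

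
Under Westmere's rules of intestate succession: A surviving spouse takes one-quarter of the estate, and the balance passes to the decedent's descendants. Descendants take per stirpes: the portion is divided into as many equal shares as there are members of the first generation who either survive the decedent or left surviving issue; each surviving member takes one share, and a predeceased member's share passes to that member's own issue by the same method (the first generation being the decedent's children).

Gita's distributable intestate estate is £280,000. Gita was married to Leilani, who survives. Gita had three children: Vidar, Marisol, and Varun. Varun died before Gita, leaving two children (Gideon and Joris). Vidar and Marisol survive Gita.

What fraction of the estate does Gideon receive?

Leilani takes one-quarter of £280,000 = £70,000. The remaining £210,000 passes to the descendants.
The descendants' portion (£210,000) is divided into 3 shares of £70,000: Vidar and Marisol each take £70,000; Varun's £70,000 share passes to Varun's issue.
Varun's share (£70,000) is divided into 2 shares of £35,000: Gideon and Joris each take £35,000.

Gideon receives 1/8 of the estate.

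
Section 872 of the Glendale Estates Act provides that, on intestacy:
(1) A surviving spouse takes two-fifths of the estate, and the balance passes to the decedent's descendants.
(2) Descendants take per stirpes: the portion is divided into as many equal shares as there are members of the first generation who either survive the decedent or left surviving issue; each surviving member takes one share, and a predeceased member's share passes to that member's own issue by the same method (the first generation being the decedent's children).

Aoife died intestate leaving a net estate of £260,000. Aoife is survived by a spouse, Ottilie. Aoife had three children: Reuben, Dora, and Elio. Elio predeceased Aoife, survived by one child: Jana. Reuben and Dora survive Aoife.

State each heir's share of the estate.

Ottilie takes two-fifths of £260,000 = £104,000. The remaining £156,000 passes to the descendants.
The descendants' portion (£156,000) is divided into 3 shares of £52,000: Reuben and Dora each take £52,000; Elio's £52,000 share passes to Elio's issue.
Elio's share (£52,000) passes entirely to Jana.

Ottilie: £104,000; Reuben: £52,000; Dora: £52,000; Jana: £52,000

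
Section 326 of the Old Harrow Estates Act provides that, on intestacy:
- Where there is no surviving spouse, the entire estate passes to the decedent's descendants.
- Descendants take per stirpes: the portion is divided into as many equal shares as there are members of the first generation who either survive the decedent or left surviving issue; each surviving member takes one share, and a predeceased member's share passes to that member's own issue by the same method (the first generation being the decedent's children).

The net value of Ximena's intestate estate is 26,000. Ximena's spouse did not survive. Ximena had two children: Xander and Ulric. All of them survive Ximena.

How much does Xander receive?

The entire 26,000 passes to the descendants.
That amount (26,000) is divided into 2 shares of 13,000: Xander and Ulric each take 13,000.

Xander receives 13,000.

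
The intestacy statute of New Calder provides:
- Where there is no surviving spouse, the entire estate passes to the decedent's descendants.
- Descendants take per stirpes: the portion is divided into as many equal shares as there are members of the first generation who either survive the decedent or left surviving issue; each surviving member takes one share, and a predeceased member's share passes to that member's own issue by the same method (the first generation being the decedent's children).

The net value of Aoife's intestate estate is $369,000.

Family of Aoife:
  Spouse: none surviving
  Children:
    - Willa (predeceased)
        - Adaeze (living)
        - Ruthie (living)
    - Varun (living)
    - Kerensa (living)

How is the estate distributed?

The entire $369,000 passes to the descendants.
That amount ($369,000) is divided into 3 shares of $123,000: Varun and Kerensa each take $123,000; Willa's $123,000 share passes to Willa's issue.
Willa's share ($123,000) is divided into 2 shares of $61,500: Adaeze and Ruthie each take $61,500.

Adaeze: $61,500; Ruthie: $61,500; Varun: $123,000; Kerensa: $123,000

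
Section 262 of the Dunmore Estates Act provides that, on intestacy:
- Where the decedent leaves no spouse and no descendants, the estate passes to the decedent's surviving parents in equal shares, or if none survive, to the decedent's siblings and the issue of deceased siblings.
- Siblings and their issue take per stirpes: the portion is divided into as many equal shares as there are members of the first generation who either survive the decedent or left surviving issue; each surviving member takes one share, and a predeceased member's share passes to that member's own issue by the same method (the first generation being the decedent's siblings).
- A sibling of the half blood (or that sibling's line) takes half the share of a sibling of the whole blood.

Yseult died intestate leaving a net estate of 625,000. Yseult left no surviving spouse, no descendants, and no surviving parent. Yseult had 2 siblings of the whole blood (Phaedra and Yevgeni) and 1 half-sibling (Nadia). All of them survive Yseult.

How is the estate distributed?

Nadia: 125,000; Phaedra: 250,000; Yevgeni: 250,000

The entire 625,000 passes to the siblings and their issue.
Counting each half-blood sibling's line as half a unit, there are 5/2 units in 625,000, so one unit is 250,000. Whole-blood lines (Phaedra and Yevgeni) take 250,000 each; half-blood lines (Nadia) take 125,000 each.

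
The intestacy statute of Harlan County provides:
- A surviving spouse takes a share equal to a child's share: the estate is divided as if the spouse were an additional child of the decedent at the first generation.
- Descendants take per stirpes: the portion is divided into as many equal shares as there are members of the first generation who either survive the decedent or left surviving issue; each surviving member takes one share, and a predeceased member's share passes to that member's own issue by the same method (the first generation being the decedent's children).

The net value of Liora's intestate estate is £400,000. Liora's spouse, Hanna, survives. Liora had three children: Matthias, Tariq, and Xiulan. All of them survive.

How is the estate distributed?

Hanna: £100,000; Matthias: £100,000; Tariq: £100,000; Xiulan: £100,000

The spouse counts as an additional share at the children's level, so there are 4 primary shares of £100,000. Hanna takes one such share (£100,000).
The children's combined portion (£300,000) is divided into 3 shares of £100,000: Matthias, Tariq, and Xiulan each take £100,000.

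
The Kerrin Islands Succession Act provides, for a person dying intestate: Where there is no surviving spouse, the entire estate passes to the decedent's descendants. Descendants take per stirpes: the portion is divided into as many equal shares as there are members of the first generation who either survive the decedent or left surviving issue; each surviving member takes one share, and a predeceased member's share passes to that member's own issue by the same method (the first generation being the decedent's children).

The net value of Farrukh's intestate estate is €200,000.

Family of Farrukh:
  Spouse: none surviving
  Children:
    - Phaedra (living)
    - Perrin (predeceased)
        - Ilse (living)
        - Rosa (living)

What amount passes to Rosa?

The entire €200,000 passes to the descendants.
That amount (€200,000) is divided into 2 shares of €100,000: Phaedra takes €100,000; Perrin's €100,000 share passes to Perrin's issue.
Perrin's share (€100,000) is divided into 2 shares of €50,000: Ilse and Rosa each take €50,000.

Rosa receives €50,000.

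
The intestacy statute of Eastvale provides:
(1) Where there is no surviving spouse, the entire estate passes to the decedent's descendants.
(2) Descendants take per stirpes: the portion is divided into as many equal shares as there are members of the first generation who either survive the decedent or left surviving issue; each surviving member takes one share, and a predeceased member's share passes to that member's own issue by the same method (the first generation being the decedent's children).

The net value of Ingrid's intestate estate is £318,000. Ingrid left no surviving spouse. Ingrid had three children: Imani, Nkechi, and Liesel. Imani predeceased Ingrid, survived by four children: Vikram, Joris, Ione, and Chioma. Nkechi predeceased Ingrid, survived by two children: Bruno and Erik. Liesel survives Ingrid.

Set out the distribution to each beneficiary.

Vikram: £26,500; Joris: £26,500; Ione: £26,500; Chioma: £26,500; Bruno: £53,000; Erik: £53,000; Liesel: £106,000

The entire £318,000 passes to the descendants.
That amount (£318,000) is divided into 3 shares of £106,000: Liesel takes £106,000; Imani's £106,000 share passes to Imani's issue; Nkechi's £106,000 share passes to Nkechi's issue.
Imani's share (£106,000) is divided into 4 shares of £26,500: Vikram, Joris, Ione, and Chioma each take £26,500.
Nkechi's share (£106,000) is divided into 2 shares of £53,000: Bruno and Erik each take £53,000.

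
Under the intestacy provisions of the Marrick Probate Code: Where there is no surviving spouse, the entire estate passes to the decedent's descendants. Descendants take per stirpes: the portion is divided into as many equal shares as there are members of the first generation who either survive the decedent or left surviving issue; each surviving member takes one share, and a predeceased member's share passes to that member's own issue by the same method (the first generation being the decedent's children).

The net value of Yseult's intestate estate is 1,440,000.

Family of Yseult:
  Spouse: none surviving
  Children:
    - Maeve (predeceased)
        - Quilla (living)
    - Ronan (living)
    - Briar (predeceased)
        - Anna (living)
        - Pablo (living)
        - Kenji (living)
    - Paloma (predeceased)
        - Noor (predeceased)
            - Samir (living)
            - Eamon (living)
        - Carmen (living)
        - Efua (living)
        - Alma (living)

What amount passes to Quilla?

Quilla receives 360,000.

The entire 1,440,000 passes to the descendants.
That amount (1,440,000) is divided into 4 shares of 360,000: Ronan takes 360,000; Maeve's 360,000 share passes to Maeve's issue; Briar's 360,000 share passes to Briar's issue; Paloma's 360,000 share passes to Paloma's issue.
Maeve's share (360,000) passes entirely to Quilla.
Briar's share (360,000) is divided into 3 shares of 120,000: Anna, Pablo, and Kenji each take 120,000.
Paloma's share (360,000) is divided into 4 shares of 90,000: Carmen, Efua, and Alma each take 90,000; Noor's 90,000 share passes to Noor's issue.
Noor's share (90,000) is divided into 2 shares of 45,000: Samir and Eamon each take 45,000.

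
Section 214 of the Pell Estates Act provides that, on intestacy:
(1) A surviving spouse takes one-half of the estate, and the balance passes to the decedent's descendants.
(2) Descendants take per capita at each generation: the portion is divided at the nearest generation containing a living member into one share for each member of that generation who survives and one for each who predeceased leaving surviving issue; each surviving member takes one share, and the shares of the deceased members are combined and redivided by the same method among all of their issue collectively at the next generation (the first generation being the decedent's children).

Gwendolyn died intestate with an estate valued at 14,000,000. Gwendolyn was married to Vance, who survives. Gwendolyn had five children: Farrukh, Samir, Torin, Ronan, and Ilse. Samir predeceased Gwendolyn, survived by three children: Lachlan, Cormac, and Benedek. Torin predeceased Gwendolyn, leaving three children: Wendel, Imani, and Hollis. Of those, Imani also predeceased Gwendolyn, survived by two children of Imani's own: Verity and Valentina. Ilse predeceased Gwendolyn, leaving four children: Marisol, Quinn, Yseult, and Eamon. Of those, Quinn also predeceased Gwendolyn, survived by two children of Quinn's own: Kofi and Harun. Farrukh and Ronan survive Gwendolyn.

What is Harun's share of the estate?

Vance takes one-half of 14,000,000 = 7,000,000. The remaining 7,000,000 passes to the descendants.
The descendants' portion (7,000,000) is divided at the children's generation into 5 shares of 1,400,000. Farrukh and Ronan each take 1,400,000. The 3 shares of the deceased (Samir, Torin, and Ilse) are combined into a pool of 4,200,000.
That pool (4,200,000) is divided at the grandchildren's generation into 10 shares of 420,000. Lachlan, Cormac, Benedek, Wendel, Hollis, Marisol, Yseult, and Eamon each take 420,000. The 2 shares of the deceased (Imani and Quinn) are combined into a pool of 840,000.
That pool (840,000) is divided at the great-grandchildren's generation equally among Verity, Valentina, Kofi, and Harun: 210,000 each.

Harun receives 210,000.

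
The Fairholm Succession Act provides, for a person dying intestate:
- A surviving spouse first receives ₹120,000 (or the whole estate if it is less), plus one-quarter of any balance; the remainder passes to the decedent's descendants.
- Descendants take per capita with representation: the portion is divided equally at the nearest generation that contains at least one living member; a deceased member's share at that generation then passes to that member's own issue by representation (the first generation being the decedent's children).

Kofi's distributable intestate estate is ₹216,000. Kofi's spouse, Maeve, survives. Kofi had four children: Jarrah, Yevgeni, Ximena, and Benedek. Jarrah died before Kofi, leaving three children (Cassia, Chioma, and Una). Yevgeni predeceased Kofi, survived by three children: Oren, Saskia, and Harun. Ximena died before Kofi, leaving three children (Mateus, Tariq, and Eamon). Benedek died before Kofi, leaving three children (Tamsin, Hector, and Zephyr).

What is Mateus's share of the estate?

Maeve first takes ₹120,000, leaving a balance of ₹96,000. Maeve then takes one-quarter of the balance (₹24,000), for a total of ₹144,000. The remaining ₹72,000 passes to the descendants.
No child survives, so the initial division is made at the grandchildren's generation.
The descendants' portion (₹72,000) is divided into 12 shares of ₹6,000: Cassia, Chioma, Una, Oren, Saskia, Harun, Mateus, Tariq, Eamon, Tamsin, Hector, and Zephyr each take ₹6,000.

Mateus receives ₹6,000.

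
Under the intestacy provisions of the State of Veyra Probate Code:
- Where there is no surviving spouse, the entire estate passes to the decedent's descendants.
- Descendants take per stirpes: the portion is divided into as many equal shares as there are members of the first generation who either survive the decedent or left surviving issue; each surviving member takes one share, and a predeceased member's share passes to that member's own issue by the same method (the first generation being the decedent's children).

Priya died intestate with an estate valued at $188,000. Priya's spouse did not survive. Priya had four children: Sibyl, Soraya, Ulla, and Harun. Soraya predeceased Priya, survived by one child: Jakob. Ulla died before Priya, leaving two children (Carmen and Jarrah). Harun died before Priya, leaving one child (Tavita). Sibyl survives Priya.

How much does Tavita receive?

The entire $188,000 passes to the descendants.
That amount ($188,000) is divided into 4 shares of $47,000: Sibyl takes $47,000; Soraya's $47,000 share passes to Soraya's issue; Ulla's $47,000 share passes to Ulla's issue; Harun's $47,000 share passes to Harun's issue.
Soraya's share ($47,000) passes entirely to Jakob.
Ulla's share ($47,000) is divided into 2 shares of $23,500: Carmen and Jarrah each take $23,500.
Harun's share ($47,000) passes entirely to Tavita.

Tavita receives $47,000.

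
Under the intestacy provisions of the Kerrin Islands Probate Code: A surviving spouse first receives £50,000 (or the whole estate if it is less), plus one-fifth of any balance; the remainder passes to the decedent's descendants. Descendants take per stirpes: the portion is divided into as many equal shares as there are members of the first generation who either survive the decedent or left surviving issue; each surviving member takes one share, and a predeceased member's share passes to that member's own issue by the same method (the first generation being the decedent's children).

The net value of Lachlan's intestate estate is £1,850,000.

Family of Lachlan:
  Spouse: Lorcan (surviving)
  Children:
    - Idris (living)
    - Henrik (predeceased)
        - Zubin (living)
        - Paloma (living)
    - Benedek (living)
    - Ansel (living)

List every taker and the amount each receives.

Lorcan first takes £50,000, leaving a balance of £1,800,000. Lorcan then takes one-fifth of the balance (£360,000), for a total of £410,000. The remaining £1,440,000 passes to the descendants.
The descendants' portion (£1,440,000) is divided into 4 shares of £360,000: Idris, Benedek, and Ansel each take £360,000; Henrik's £360,000 share passes to Henrik's issue.
Henrik's share (£360,000) is divided into 2 shares of £180,000: Zubin and Paloma each take £180,000.

Lorcan: £410,000; Idris: £360,000; Zubin: £180,000; Paloma: £180,000; Benedek: £360,000; Ansel: £360,000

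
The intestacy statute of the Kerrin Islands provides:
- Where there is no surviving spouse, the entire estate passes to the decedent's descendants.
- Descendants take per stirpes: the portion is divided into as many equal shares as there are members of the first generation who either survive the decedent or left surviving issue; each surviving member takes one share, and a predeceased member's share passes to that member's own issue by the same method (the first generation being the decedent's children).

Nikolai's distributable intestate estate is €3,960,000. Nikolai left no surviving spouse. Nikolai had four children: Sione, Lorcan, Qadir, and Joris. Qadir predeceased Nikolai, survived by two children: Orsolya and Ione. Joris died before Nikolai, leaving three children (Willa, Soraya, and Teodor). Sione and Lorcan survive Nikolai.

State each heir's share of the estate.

The entire €3,960,000 passes to the descendants.
That amount (€3,960,000) is divided into 4 shares of €990,000: Sione and Lorcan each take €990,000; Qadir's €990,000 share passes to Qadir's issue; Joris's €990,000 share passes to Joris's issue.
Qadir's share (€990,000) is divided into 2 shares of €495,000: Orsolya and Ione each take €495,000.
Joris's share (€990,000) is divided into 3 shares of €330,000: Willa, Soraya, and Teodor each take €330,000.

Sione: €990,000; Lorcan: €990,000; Orsolya: €495,000; Ione: €495,000; Willa: €330,000; Soraya: €330,000; Teodor: €330,000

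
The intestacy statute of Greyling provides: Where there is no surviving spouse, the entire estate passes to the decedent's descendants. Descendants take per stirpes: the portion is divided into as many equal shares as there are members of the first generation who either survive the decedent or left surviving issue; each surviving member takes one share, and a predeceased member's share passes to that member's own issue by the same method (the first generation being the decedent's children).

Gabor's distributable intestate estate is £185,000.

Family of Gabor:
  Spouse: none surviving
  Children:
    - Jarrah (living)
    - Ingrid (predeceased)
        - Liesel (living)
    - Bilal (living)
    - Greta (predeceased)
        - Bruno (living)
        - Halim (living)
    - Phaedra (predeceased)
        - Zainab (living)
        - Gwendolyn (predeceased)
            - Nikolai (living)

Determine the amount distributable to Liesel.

The entire £185,000 passes to the descendants.
That amount (£185,000) is divided into 5 shares of £37,000: Jarrah and Bilal each take £37,000; Ingrid's £37,000 share passes to Ingrid's issue; Greta's £37,000 share passes to Greta's issue; Phaedra's £37,000 share passes to Phaedra's issue.
Ingrid's share (£37,000) passes entirely to Liesel.
Greta's share (£37,000) is divided into 2 shares of £18,500: Bruno and Halim each take £18,500.
Phaedra's share (£37,000) is divided into 2 shares of £18,500: Zainab takes £18,500; Gwendolyn's £18,500 share passes to Gwendolyn's issue.
Gwendolyn's share (£18,500) passes entirely to Nikolai.

Liesel receives £37,000.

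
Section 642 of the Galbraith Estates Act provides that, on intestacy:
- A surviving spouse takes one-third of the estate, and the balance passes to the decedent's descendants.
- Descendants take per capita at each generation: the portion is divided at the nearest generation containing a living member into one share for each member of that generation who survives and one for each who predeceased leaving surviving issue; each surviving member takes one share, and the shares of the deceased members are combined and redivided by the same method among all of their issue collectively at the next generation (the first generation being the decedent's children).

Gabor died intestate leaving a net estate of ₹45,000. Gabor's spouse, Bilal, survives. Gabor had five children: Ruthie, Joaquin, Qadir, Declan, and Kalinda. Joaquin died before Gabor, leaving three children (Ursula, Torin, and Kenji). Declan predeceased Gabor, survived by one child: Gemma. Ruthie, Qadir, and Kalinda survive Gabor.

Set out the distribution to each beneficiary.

Bilal: ₹15,000; Ruthie: ₹6,000; Ursula: ₹3,000; Torin: ₹3,000; Kenji: ₹3,000; Qadir: ₹6,000; Gemma: ₹3,000; Kalinda: ₹6,000

Bilal takes one-third of ₹45,000 = ₹15,000. The remaining ₹30,000 passes to the descendants.
The descendants' portion (₹30,000) is divided at the children's generation into 5 shares of ₹6,000. Ruthie, Qadir, and Kalinda each take ₹6,000. The 2 shares of the deceased (Joaquin and Declan) are combined into a pool of ₹12,000.
That pool (₹12,000) is divided at the grandchildren's generation equally among Ursula, Torin, Kenji, and Gemma: ₹3,000 each.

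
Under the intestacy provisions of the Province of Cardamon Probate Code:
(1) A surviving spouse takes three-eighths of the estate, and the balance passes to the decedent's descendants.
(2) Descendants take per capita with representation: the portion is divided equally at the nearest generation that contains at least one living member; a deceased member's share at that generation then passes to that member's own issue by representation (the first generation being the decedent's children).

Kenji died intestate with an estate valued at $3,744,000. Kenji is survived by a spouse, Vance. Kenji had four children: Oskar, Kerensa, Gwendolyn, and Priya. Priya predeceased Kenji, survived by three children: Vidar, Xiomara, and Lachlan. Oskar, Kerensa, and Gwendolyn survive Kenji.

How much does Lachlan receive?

Vance takes three-eighths of $3,744,000 = $1,404,000. The remaining $2,340,000 passes to the descendants.
The descendants' portion ($2,340,000) is divided into 4 shares of $585,000: Oskar, Kerensa, and Gwendolyn each take $585,000; Priya's $585,000 share passes to Priya's issue.
Priya's share ($585,000) is divided into 3 shares of $195,000: Vidar, Xiomara, and Lachlan each take $195,000.

Lachlan receives $195,000.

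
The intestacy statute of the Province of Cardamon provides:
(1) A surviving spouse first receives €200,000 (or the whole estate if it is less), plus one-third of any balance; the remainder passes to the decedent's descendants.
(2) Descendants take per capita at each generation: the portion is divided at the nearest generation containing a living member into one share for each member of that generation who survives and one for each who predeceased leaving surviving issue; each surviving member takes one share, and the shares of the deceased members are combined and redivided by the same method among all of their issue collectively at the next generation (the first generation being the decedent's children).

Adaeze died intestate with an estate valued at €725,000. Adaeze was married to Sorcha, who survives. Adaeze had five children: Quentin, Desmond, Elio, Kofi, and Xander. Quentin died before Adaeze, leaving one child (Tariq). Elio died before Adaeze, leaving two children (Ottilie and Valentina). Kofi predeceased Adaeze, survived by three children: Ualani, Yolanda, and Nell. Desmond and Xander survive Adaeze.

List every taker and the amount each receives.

Sorcha first takes €200,000, leaving a balance of €525,000. Sorcha then takes one-third of the balance (€175,000), for a total of €375,000. The remaining €350,000 passes to the descendants.
The descendants' portion (€350,000) is divided at the children's generation into 5 shares of €70,000. Desmond and Xander each take €70,000. The 3 shares of the deceased (Quentin, Elio, and Kofi) are combined into a pool of €210,000.
That pool (€210,000) is divided at the grandchildren's generation equally among Tariq, Ottilie, Valentina, Ualani, Yolanda, and Nell: €35,000 each.

Sorcha: €375,000; Tariq: €35,000; Desmond: €70,000; Ottilie: €35,000; Valentina: €35,000; Ualani: €35,000; Yolanda: €35,000; Nell: €35,000; Xander: €70,000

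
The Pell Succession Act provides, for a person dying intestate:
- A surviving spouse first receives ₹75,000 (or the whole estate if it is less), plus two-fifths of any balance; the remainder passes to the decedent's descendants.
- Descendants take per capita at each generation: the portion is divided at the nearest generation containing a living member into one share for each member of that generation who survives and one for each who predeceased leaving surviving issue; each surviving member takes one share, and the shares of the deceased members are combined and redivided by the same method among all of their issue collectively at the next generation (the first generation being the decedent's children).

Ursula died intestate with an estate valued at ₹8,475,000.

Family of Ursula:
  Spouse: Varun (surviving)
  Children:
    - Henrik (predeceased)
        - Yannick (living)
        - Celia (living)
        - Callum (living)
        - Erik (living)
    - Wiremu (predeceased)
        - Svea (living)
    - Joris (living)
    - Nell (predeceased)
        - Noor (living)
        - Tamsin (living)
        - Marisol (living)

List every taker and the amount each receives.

Varun: ₹3,435,000; Yannick: ₹472,500; Celia: ₹472,500; Callum: ₹472,500; Erik: ₹472,500; Svea: ₹472,500; Joris: ₹1,260,000; Noor: ₹472,500; Tamsin: ₹472,500; Marisol: ₹472,500

Varun first takes ₹75,000, leaving a balance of ₹8,400,000. Varun then takes two-fifths of the balance (₹3,360,000), for a total of ₹3,435,000. The remaining ₹5,040,000 passes to the descendants.
The descendants' portion (₹5,040,000) is divided at the children's generation into 4 shares of ₹1,260,000. Joris takes ₹1,260,000. The 3 shares of the deceased (Henrik, Wiremu, and Nell) are combined into a pool of ₹3,780,000.
That pool (₹3,780,000) is divided at the grandchildren's generation equally among Yannick, Celia, Callum, Erik, Svea, Noor, Tamsin, and Marisol: ₹472,500 each.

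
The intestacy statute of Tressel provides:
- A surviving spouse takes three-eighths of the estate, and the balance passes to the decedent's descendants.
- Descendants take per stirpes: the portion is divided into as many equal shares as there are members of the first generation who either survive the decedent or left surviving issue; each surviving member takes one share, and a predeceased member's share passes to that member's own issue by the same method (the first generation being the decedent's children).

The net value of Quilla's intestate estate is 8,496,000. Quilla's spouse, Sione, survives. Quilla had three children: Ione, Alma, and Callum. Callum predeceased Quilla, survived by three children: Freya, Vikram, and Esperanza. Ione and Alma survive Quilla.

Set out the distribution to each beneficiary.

Sione: 3,186,000; Ione: 1,770,000; Alma: 1,770,000; Freya: 590,000; Vikram: 590,000; Esperanza: 590,000

Sione takes three-eighths of 8,496,000 = 3,186,000. The remaining 5,310,000 passes to the descendants.
The descendants' portion (5,310,000) is divided into 3 shares of 1,770,000: Ione and Alma each take 1,770,000; Callum's 1,770,000 share passes to Callum's issue.
Callum's share (1,770,000) is divided into 3 shares of 590,000: Freya, Vikram, and Esperanza each take 590,000.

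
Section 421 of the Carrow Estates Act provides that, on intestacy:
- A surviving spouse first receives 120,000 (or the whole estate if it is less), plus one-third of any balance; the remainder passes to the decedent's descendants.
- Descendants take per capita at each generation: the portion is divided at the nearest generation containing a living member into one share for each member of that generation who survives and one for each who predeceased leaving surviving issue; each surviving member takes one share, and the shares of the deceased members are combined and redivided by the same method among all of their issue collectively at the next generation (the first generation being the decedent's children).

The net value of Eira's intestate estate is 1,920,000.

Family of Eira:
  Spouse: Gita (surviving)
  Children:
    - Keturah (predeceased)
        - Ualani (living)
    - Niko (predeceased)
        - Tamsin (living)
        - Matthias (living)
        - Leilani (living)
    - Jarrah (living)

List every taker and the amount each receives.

Gita: 720,000; Ualani: 200,000; Tamsin: 200,000; Matthias: 200,000; Leilani: 200,000; Jarrah: 400,000

Gita first takes 120,000, leaving a balance of 1,800,000. Gita then takes one-third of the balance (600,000), for a total of 720,000. The remaining 1,200,000 passes to the descendants.
The descendants' portion (1,200,000) is divided at the children's generation into 3 shares of 400,000. Jarrah takes 400,000. The 2 shares of the deceased (Keturah and Niko) are combined into a pool of 800,000.
That pool (800,000) is divided at the grandchildren's generation equally among Ualani, Tamsin, Matthias, and Leilani: 200,000 each.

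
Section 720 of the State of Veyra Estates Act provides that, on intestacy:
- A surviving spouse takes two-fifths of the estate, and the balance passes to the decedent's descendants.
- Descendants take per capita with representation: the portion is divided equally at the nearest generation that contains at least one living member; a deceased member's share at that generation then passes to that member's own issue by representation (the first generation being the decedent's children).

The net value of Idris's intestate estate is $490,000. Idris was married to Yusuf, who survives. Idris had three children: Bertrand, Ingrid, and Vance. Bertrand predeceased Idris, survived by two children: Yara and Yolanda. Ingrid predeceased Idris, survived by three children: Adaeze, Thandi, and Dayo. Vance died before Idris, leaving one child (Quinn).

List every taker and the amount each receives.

Yusuf takes two-fifths of $490,000 = $196,000. The remaining $294,000 passes to the descendants.
No child survives, so the initial division is made at the grandchildren's generation.
The descendants' portion ($294,000) is divided into 6 shares of $49,000: Yara, Yolanda, Adaeze, Thandi, Dayo, and Quinn each take $49,000.

Yusuf: $196,000; Yara: $49,000; Yolanda: $49,000; Adaeze: $49,000; Thandi: $49,000; Dayo: $49,000; Quinn: $49,000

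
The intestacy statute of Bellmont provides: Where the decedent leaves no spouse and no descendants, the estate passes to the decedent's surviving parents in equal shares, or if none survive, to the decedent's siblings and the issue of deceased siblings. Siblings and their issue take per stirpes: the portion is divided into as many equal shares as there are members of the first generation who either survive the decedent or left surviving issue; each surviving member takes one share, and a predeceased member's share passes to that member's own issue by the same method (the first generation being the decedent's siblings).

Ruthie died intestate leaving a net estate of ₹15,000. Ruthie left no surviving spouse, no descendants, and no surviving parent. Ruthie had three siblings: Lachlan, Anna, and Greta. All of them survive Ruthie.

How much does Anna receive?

Anna receives ₹5,000.

The entire ₹15,000 passes to the siblings and their issue.
That amount (₹15,000) is divided into 3 shares of ₹5,000: Lachlan, Anna, and Greta each take ₹5,000.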